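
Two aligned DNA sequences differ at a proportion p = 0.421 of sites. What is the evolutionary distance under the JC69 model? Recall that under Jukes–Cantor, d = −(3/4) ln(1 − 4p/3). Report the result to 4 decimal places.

0.6180

d = −(3/4) ln(1 − 4p/3) = −0.75 ln(1 − 0.561333) = −0.75 ln(0.438667)
  = −0.75 × (-0.824015) = 0.618011 substitutions/site.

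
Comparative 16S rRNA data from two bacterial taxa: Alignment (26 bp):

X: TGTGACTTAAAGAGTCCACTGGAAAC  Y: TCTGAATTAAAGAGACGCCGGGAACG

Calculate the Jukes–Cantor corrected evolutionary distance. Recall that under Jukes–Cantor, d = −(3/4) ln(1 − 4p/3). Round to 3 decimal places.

0.396

The sequences differ at 8 of 26 sites (2, 6, 15, 17, 18, 20, 25, 26), so p = 8/26 ≈ 0.307692.
d = −(3/4) ln(1 − 4p/3) = −0.75 ln(1 − 0.410256) = −0.75 ln(0.589744)
  = −0.75 × (-0.528067) = 0.396050 substitutions/site.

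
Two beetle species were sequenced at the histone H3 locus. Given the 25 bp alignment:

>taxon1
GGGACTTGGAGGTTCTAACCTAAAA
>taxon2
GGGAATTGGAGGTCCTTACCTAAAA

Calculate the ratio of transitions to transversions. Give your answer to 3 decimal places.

0.500

Transitions are A↔G and C↔T; transversions are all other mismatches.
Transitions: 1. Transversions: 2.
R = 1/2 = 0.500.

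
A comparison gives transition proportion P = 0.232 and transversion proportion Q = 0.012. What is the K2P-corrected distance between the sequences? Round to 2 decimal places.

0.33

Under the Kimura two-parameter model, d = −½ ln(1 − 2P − Q) − ¼ ln(1 − 2Q).
1 − 2P − Q = 0.524, giving −½ ln(0.524) = 0.323132.
1 − 2Q = 0.976, giving −¼ ln(0.976) = 0.006073.
d = 0.323132 + 0.006073 = 0.329205.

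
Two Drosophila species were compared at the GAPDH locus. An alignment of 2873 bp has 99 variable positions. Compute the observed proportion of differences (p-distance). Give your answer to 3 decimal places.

0.034

p = 99/2873 = 0.034458… ≈ 0.034 (to 3 d.p.).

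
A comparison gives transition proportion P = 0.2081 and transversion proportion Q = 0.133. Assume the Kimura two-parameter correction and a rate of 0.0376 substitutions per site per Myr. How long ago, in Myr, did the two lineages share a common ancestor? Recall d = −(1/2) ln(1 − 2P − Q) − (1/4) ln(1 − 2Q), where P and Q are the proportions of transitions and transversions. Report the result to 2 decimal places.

Under the Kimura two-parameter model, d = −½ ln(1 − 2P − Q) − ¼ ln(1 − 2Q).
1 − 2P − Q = 0.4508, giving −½ ln(0.4508) = 0.398366.
1 − 2Q = 0.734, giving −¼ ln(0.734) = 0.077312.
d = 0.398366 + 0.077312 = 0.475678.
Under a molecular clock d = 2μt, so t = d/(2μ) = 0.475678 / (2 × 0.0376) = 6.33 Myr.

6.33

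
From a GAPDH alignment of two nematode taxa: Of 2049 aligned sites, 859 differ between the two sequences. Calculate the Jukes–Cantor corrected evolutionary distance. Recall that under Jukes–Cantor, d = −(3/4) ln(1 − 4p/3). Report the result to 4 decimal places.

p = 859/2049 ≈ 0.419229.
d = −(3/4) ln(1 − 4p/3) = −0.75 ln(1 − 0.558972) = −0.75 ln(0.441028)
  = −0.75 × (-0.818647) = 0.613985 substitutions/site.

0.6140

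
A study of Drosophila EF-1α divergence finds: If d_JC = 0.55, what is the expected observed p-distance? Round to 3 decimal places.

0.390

p = (3/4)(1 − e^(−4d/3)) = 0.75 × (1 − e^(-0.733333)) = 0.75 × (1 − 0.480305) = 0.389771.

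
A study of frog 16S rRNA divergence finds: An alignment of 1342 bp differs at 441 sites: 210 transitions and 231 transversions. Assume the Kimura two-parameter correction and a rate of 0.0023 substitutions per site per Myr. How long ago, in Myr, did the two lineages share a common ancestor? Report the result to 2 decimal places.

P = 210/1342 ≈ 0.156483 and Q = 231/1342 ≈ 0.172131.
Under the Kimura two-parameter model, d = −½ ln(1 − 2P − Q) − ¼ ln(1 − 2Q).
1 − 2P − Q = 0.514903, giving −½ ln(0.514903) = 0.331888.
1 − 2Q = 0.655738, giving −¼ ln(0.655738) = 0.105498.
d = 0.331888 + 0.105498 = 0.437386.
Under a molecular clock d = 2μt, so t = d/(2μ) = 0.437386 / (2 × 0.0023) = 95.08 Myr.

95.08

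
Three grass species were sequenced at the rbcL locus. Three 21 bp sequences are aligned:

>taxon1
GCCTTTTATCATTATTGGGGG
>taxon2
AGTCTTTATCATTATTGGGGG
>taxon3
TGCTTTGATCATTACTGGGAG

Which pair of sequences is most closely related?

taxon1 and taxon2

taxon1–taxon2: 4/21 differ, p = 0.190, d = 0.220.
taxon1–taxon3: 5/21 differ, p = 0.238, d = 0.286.
taxon2–taxon3: 6/21 differ, p = 0.286, d = 0.360.
The smallest distance is between taxon1 and taxon2.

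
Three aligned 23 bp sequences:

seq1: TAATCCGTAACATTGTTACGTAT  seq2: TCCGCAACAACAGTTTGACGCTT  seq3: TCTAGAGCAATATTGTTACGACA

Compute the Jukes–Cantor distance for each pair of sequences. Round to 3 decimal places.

d(seq1,seq2) = 0.761, d(seq1,seq3) = 0.650, d(seq2,seq3) = 0.761

seq1–seq2: 11/23 sites differ → p ≈ 0.478261, d = −0.75 ln(1 − 0.637681) = 0.761423 ≈ 0.761.
seq1–seq3: 10/23 sites differ → p ≈ 0.434783, d = −0.75 ln(1 − 0.579711) = 0.650110 ≈ 0.650.
seq2–seq3: 11/23 sites differ → p ≈ 0.478261, d = −0.75 ln(1 − 0.637681) = 0.761423 ≈ 0.761.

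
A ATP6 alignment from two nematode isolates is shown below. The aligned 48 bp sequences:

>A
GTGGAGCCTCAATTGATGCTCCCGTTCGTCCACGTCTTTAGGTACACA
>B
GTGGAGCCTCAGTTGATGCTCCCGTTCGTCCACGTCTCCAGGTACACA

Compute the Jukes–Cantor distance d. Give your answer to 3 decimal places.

0.065

The sequences differ at 3 of 48 sites (12, 38, 39), so p = 3/48 = 0.0625.
d = −(3/4) ln(1 − 4p/3) = −0.75 ln(1 − 0.083333) = −0.75 ln(0.916667)
  = −0.75 × (-0.087011) = 0.065258 substitutions/site.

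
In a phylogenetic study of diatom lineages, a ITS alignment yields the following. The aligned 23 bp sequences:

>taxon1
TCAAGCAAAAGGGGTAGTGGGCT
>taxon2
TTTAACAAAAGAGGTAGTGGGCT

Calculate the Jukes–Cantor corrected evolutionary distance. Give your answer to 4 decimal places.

0.1979

The sequences differ at 4 of 23 sites (2, 3, 5, 12), so p = 4/23 ≈ 0.173913.
d = −(3/4) ln(1 − 4p/3) = −0.75 ln(1 − 0.231884) = −0.75 ln(0.768116)
  = −0.75 × (-0.263815) = 0.197861 substitutions/site.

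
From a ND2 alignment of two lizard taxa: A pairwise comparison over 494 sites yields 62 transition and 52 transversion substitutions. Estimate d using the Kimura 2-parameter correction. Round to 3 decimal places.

P = 62/494 ≈ 0.125506 and Q = 52/494 ≈ 0.105263.
Under the Kimura two-parameter model, d = −½ ln(1 − 2P − Q) − ¼ ln(1 − 2Q).
1 − 2P − Q = 0.643725, giving −½ ln(0.643725) = 0.220242.
1 − 2Q = 0.789474, giving −¼ ln(0.789474) = 0.059097.
d = 0.220242 + 0.059097 = 0.279339.

0.279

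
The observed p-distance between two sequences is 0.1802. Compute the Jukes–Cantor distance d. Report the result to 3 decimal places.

0.206

d = −(3/4) ln(1 − 4p/3) = −0.75 ln(1 − 0.240267) = −0.75 ln(0.759733)
  = −0.75 × (-0.274788) = 0.206091 substitutions/site.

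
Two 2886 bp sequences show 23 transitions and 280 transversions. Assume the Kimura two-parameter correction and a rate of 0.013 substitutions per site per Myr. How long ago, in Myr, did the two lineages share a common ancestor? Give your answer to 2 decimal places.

P = 23/2886 ≈ 0.00797 and Q = 280/2886 ≈ 0.09702.
Under the Kimura two-parameter model, d = −½ ln(1 − 2P − Q) − ¼ ln(1 − 2Q).
1 − 2P − Q = 0.88704, giving −½ ln(0.88704) = 0.059933.
1 − 2Q = 0.80596, giving −¼ ln(0.80596) = 0.053930.
d = 0.059933 + 0.053930 = 0.113863.
Under a molecular clock d = 2μt, so t = d/(2μ) = 0.113863 / (2 × 0.013) = 4.38 Myr.

4.38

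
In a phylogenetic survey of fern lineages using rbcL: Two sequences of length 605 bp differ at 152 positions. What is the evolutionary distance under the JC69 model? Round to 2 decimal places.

0.31

p = 152/605 ≈ 0.25124.
d = −(3/4) ln(1 − 4p/3) = −0.75 ln(1 − 0.334987) = −0.75 ln(0.665013)
  = −0.75 × (-0.407949) = 0.305962 substitutions/site.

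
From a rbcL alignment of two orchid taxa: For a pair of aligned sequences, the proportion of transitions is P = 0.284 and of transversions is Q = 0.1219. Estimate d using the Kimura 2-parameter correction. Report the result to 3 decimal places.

0.655

Under the Kimura two-parameter model, d = −½ ln(1 − 2P − Q) − ¼ ln(1 − 2Q).
1 − 2P − Q = 0.3101, giving −½ ln(0.3101) = 0.585430.
1 − 2Q = 0.7562, giving −¼ ln(0.7562) = 0.069862.
d = 0.585430 + 0.069862 = 0.655292.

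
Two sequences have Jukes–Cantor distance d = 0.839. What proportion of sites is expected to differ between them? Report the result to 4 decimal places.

p = (3/4)(1 − e^(−4d/3)) = 0.75 × (1 − e^(-1.118667)) = 0.75 × (1 − 0.326715) = 0.504964.

0.5050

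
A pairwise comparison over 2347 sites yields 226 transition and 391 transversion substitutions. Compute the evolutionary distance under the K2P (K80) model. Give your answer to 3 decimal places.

P = 226/2347 ≈ 0.096293 and Q = 391/2347 ≈ 0.166596.
Under the Kimura two-parameter model, d = −½ ln(1 − 2P − Q) − ¼ ln(1 − 2Q).
1 − 2P − Q = 0.640818, giving −½ ln(0.640818) = 0.222505.
1 − 2Q = 0.666808, giving −¼ ln(0.666808) = 0.101313.
d = 0.222505 + 0.101313 = 0.323818.

0.324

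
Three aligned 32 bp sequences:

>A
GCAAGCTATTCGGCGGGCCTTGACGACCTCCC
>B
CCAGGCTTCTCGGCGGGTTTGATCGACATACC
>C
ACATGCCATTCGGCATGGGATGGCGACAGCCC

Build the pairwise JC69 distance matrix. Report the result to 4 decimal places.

d(A,B) = 0.4598, d(A,C) = 0.4598, d(B,C) = 0.7356

A–B: 11/32 sites differ → p = 0.34375, d = −0.75 ln(1 − 0.458333) = 0.459828 ≈ 0.4598.
A–C: 11/32 sites differ → p = 0.34375, d = −0.75 ln(1 − 0.458333) = 0.459828 ≈ 0.4598.
B–C: 15/32 sites differ → p = 0.46875, d = −0.75 ln(1 − 0.625) = 0.735622 ≈ 0.7356.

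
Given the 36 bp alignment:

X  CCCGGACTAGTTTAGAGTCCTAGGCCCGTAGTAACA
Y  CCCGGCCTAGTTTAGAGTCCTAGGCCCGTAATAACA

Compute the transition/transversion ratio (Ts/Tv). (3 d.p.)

1.000

Transitions are A↔G and C↔T; transversions are all other mismatches.
Transitions: 1. Transversions: 1.
R = 1/1 = 1.000.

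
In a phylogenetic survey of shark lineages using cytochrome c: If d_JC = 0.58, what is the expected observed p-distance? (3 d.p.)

p = (3/4)(1 − e^(−4d/3)) = 0.75 × (1 − e^(-0.773333)) = 0.75 × (1 − 0.461472) = 0.403896.

0.404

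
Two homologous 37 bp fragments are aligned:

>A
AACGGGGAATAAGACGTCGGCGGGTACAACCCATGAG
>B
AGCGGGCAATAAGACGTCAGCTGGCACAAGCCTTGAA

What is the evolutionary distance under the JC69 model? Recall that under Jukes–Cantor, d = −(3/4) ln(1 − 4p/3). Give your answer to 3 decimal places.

0.255

The sequences differ at 8 of 37 sites (2, 7, 19, 22, 25, 30, 33, 37), so p = 8/37 ≈ 0.216216.
d = −(3/4) ln(1 − 4p/3) = −0.75 ln(1 − 0.288288) = −0.75 ln(0.711712)
  = −0.75 × (-0.340082) = 0.255062 substitutions/site.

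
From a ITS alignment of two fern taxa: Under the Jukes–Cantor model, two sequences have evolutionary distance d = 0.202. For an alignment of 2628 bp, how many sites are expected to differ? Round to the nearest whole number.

Invert JC69: p = (3/4)(1 − e^(−4d/3)) = 0.75 × (1 − e^(-0.269333)) = 0.75 × (1 − 0.763889) = 0.177083.
Expected differing sites = pL ≈ 0.177083 × 2628 = 465.374124 ≈ 465.

465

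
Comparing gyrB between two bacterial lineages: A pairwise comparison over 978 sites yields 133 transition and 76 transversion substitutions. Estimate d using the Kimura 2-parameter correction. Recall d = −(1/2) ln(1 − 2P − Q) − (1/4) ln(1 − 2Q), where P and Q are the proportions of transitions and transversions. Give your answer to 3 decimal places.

P = 133/978 ≈ 0.135992 and Q = 76/978 ≈ 0.07771.
Under the Kimura two-parameter model, d = −½ ln(1 − 2P − Q) − ¼ ln(1 − 2Q).
1 − 2P − Q = 0.650306, giving −½ ln(0.650306) = 0.215156.
1 − 2Q = 0.84458, giving −¼ ln(0.84458) = 0.042229.
d = 0.215156 + 0.042229 = 0.257385.

0.257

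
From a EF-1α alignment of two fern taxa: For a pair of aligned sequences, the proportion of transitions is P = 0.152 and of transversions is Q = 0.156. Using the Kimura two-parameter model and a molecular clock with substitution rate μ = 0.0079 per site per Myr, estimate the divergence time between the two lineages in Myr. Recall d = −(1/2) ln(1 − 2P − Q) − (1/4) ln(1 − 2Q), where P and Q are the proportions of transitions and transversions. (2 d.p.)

Under the Kimura two-parameter model, d = −½ ln(1 − 2P − Q) − ¼ ln(1 − 2Q).
1 − 2P − Q = 0.54, giving −½ ln(0.54) = 0.308093.
1 − 2Q = 0.688, giving −¼ ln(0.688) = 0.093492.
d = 0.308093 + 0.093492 = 0.401585.
Under a molecular clock d = 2μt, so t = d/(2μ) = 0.401585 / (2 × 0.0079) = 25.42 Myr.

25.42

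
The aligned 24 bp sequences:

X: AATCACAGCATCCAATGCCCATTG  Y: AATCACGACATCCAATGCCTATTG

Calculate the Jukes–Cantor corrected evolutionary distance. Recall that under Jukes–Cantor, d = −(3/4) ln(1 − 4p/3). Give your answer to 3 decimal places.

The sequences differ at 3 of 24 sites (7, 8, 20), so p = 3/24 = 0.125.
d = −(3/4) ln(1 − 4p/3) = −0.75 ln(1 − 0.166667) = −0.75 ln(0.833333)
  = −0.75 × (-0.182322) = 0.136742 substitutions/site.

0.137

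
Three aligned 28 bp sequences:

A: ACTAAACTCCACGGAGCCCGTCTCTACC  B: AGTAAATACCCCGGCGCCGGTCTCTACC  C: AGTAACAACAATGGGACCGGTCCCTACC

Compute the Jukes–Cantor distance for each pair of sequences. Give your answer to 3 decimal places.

d(A,B) = 0.252, d(A,C) = 0.485, d(B,C) = 0.360

A–B: 6/28 sites differ → p ≈ 0.214286, d = −0.75 ln(1 − 0.285715) = 0.252355 ≈ 0.252.
A–C: 10/28 sites differ → p ≈ 0.357143, d = −0.75 ln(1 − 0.476191) = 0.484971 ≈ 0.485.
B–C: 8/28 sites differ → p ≈ 0.285714, d = −0.75 ln(1 − 0.380952) = 0.359679 ≈ 0.360.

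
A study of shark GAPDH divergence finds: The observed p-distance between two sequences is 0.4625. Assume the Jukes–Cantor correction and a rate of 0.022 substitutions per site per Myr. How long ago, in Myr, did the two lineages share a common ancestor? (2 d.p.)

16.34

d = −(3/4) ln(1 − 4p/3) = −0.75 ln(1 − 0.616667) = −0.75 ln(0.383333)
  = −0.75 × (-0.958851) = 0.719138 substitutions/site.
Under a molecular clock d = 2μt, so t = d/(2μ) = 0.719138 / (2 × 0.022) = 16.34 Myr.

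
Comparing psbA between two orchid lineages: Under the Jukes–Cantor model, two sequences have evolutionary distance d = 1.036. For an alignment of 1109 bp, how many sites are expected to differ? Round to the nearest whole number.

623

Invert JC69: p = (3/4)(1 − e^(−4d/3)) = 0.75 × (1 − e^(-1.381333)) = 0.75 × (1 − 0.251243) = 0.561568.
Expected differing sites = pL ≈ 0.561568 × 1109 = 622.778912 ≈ 623.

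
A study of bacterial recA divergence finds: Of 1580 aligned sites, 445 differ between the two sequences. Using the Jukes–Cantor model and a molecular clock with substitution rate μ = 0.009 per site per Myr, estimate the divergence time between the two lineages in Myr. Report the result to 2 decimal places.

19.62

p = 445/1580 ≈ 0.281646.
d = −(3/4) ln(1 − 4p/3) = −0.75 ln(1 − 0.375528) = −0.75 ln(0.624472)
  = −0.75 × (-0.470849) = 0.353137 substitutions/site.
Under a molecular clock d = 2μt, so t = d/(2μ) = 0.353137 / (2 × 0.009) = 19.62 Myr.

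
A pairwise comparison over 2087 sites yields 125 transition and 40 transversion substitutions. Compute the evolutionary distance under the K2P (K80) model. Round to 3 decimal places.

P = 125/2087 ≈ 0.059895 and Q = 40/2087 ≈ 0.019166.
Under the Kimura two-parameter model, d = −½ ln(1 − 2P − Q) − ¼ ln(1 − 2Q).
1 − 2P − Q = 0.861044, giving −½ ln(0.861044) = 0.074805.
1 − 2Q = 0.961668, giving −¼ ln(0.961668) = 0.009772.
d = 0.074805 + 0.009772 = 0.084577.

0.085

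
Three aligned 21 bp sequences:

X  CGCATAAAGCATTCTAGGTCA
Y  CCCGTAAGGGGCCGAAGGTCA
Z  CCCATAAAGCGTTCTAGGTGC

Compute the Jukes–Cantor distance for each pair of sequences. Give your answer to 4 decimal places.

X–Y: 9/21 sites differ → p ≈ 0.428571, d = −0.75 ln(1 − 0.571428) = 0.635472 ≈ 0.6355.
X–Z: 4/21 sites differ → p ≈ 0.190476, d = −0.75 ln(1 − 0.253968) = 0.219740 ≈ 0.2197.
Y–Z: 9/21 sites differ → p ≈ 0.428571, d = −0.75 ln(1 − 0.571428) = 0.635472 ≈ 0.6355.

d(X,Y) = 0.6355, d(X,Z) = 0.2197, d(Y,Z) = 0.6355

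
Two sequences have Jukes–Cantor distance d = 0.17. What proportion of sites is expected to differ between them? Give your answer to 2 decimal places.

p = (3/4)(1 − e^(−4d/3)) = 0.75 × (1 − e^(-0.226667)) = 0.75 × (1 − 0.797186) = 0.152111.

0.15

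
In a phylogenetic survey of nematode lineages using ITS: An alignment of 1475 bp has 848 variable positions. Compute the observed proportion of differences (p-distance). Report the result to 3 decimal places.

0.575

p = 848/1475 = 0.574915… ≈ 0.575 (to 3 d.p.).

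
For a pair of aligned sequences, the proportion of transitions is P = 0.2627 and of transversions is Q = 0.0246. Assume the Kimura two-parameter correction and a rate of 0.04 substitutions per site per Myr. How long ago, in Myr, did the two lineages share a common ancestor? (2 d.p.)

5.15

Under the Kimura two-parameter model, d = −½ ln(1 − 2P − Q) − ¼ ln(1 − 2Q).
1 − 2P − Q = 0.45, giving −½ ln(0.45) = 0.399254.
1 − 2Q = 0.9508, giving −¼ ln(0.9508) = 0.012613.
d = 0.399254 + 0.012613 = 0.411867.
Under a molecular clock d = 2μt, so t = d/(2μ) = 0.411867 / (2 × 0.04) = 5.15 Myr.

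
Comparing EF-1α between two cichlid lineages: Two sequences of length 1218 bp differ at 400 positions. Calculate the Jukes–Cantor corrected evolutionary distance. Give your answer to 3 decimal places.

p = 400/1218 ≈ 0.328407.
d = −(3/4) ln(1 − 4p/3) = −0.75 ln(1 − 0.437876) = −0.75 ln(0.562124)
  = −0.75 × (-0.576033) = 0.432025 substitutions/site.

0.432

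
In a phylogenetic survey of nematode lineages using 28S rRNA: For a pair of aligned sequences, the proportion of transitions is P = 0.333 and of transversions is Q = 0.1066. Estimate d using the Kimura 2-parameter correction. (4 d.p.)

Under the Kimura two-parameter model, d = −½ ln(1 − 2P − Q) − ¼ ln(1 − 2Q).
1 − 2P − Q = 0.2274, giving −½ ln(0.2274) = 0.740522.
1 − 2Q = 0.7868, giving −¼ ln(0.7868) = 0.059945.
d = 0.740522 + 0.059945 = 0.800467.

0.8005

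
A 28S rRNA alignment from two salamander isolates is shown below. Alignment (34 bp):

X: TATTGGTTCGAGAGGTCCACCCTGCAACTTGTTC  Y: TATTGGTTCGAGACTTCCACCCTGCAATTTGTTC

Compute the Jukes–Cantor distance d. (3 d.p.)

0.094

The sequences differ at 3 of 34 sites (14, 15, 28), so p = 3/34 ≈ 0.088235.
d = −(3/4) ln(1 − 4p/3) = −0.75 ln(1 − 0.117647) = −0.75 ln(0.882353)
  = −0.75 × (-0.125163) = 0.093872 substitutions/site.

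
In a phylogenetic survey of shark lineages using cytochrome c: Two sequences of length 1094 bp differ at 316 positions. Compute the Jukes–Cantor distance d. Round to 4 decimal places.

p = 316/1094 ≈ 0.288848.
d = −(3/4) ln(1 − 4p/3) = −0.75 ln(1 − 0.385131) = −0.75 ln(0.614869)
  = −0.75 × (-0.486346) = 0.364760 substitutions/site.

0.3648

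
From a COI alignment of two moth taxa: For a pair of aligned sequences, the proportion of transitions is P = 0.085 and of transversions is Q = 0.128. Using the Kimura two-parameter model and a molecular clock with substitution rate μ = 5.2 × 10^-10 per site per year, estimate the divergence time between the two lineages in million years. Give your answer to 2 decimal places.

Under the Kimura two-parameter model, d = −½ ln(1 − 2P − Q) − ¼ ln(1 − 2Q).
1 − 2P − Q = 0.702, giving −½ ln(0.702) = 0.176911.
1 − 2Q = 0.744, giving −¼ ln(0.744) = 0.073929.
d = 0.176911 + 0.073929 = 0.250840.
Under a molecular clock d = 2μt, so t = d/(2μ) = 0.250840 / (2 × 5.2 × 10^-10) = 241.19 million years.

241.19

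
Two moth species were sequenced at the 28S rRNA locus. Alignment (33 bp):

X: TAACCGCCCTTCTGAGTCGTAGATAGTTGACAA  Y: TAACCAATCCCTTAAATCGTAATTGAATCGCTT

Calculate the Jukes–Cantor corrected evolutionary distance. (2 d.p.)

0.87

The sequences differ at 17 of 33 sites, so p = 17/33 ≈ 0.515152.
d = −(3/4) ln(1 − 4p/3) = −0.75 ln(1 − 0.686869) = −0.75 ln(0.313131)
  = −0.75 × (-1.161134) = 0.870851 substitutions/site.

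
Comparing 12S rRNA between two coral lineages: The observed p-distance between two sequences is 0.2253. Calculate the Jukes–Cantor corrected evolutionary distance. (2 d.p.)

0.27

d = −(3/4) ln(1 − 4p/3) = −0.75 ln(1 − 0.3004) = −0.75 ln(0.6996)
  = −0.75 × (-0.357247) = 0.267935 substitutions/site.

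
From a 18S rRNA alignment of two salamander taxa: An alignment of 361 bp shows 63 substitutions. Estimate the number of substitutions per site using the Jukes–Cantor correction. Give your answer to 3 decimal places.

0.199

p = 63/361 ≈ 0.174515.
d = −(3/4) ln(1 − 4p/3) = −0.75 ln(1 − 0.232687) = −0.75 ln(0.767313)
  = −0.75 × (-0.264860) = 0.198645 substitutions/site.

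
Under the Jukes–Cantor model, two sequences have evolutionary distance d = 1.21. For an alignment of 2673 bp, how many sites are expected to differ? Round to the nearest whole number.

1605

Invert JC69: p = (3/4)(1 − e^(−4d/3)) = 0.75 × (1 − e^(-1.613333)) = 0.75 × (1 − 0.199222) = 0.600584.
Expected differing sites = pL ≈ 0.600584 × 2673 = 1605.361032 ≈ 1605.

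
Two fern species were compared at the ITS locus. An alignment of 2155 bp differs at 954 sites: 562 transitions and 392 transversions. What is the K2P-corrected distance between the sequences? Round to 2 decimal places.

P = 562/2155 ≈ 0.260789 and Q = 392/2155 ≈ 0.181903.
Under the Kimura two-parameter model, d = −½ ln(1 − 2P − Q) − ¼ ln(1 − 2Q).
1 − 2P − Q = 0.296519, giving −½ ln(0.296519) = 0.607822.
1 − 2Q = 0.636194, giving −¼ ln(0.636194) = 0.113063.
d = 0.607822 + 0.113063 = 0.720885.

0.72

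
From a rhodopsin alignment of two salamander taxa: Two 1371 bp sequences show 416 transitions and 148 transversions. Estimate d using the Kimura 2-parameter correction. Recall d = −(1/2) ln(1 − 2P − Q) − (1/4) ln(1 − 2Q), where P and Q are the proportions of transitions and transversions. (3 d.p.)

P = 416/1371 ≈ 0.303428 and Q = 148/1371 ≈ 0.10795.
Under the Kimura two-parameter model, d = −½ ln(1 − 2P − Q) − ¼ ln(1 − 2Q).
1 − 2P − Q = 0.285194, giving −½ ln(0.285194) = 0.627293.
1 − 2Q = 0.7841, giving −¼ ln(0.7841) = 0.060805.
d = 0.627293 + 0.060805 = 0.688098.

0.688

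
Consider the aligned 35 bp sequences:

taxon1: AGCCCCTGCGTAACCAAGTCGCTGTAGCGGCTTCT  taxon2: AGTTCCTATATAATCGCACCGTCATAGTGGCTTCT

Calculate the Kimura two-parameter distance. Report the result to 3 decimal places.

Of 35 sites, 13 differences are transitions and 1 are transversions, so P = 13/35 ≈ 0.371429 and Q = 1/35 ≈ 0.028571.
Under the Kimura two-parameter model, d = −½ ln(1 − 2P − Q) − ¼ ln(1 − 2Q).
1 − 2P − Q = 0.228571, giving −½ ln(0.228571) = 0.737954.
1 − 2Q = 0.942858, giving −¼ ln(0.942858) = 0.014710.
d = 0.737954 + 0.014710 = 0.752664.

0.753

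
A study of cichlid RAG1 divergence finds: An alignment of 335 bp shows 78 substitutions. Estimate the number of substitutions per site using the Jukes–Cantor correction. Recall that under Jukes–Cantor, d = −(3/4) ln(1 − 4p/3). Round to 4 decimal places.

0.2788

p = 78/335 ≈ 0.232836.
d = −(3/4) ln(1 − 4p/3) = −0.75 ln(1 − 0.310448) = −0.75 ln(0.689552)
  = −0.75 × (-0.371713) = 0.278785 substitutions/site.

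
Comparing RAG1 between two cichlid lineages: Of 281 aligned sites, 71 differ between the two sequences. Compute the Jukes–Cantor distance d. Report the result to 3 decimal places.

p = 71/281 ≈ 0.252669.
d = −(3/4) ln(1 − 4p/3) = −0.75 ln(1 − 0.336892) = −0.75 ln(0.663108)
  = −0.75 × (-0.410817) = 0.308113 substitutions/site.

0.308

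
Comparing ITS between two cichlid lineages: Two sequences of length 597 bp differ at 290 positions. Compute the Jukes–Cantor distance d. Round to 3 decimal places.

0.782

p = 290/597 ≈ 0.485762.
d = −(3/4) ln(1 − 4p/3) = −0.75 ln(1 − 0.647683) = −0.75 ln(0.352317)
  = −0.75 × (-1.043224) = 0.782418 substitutions/site.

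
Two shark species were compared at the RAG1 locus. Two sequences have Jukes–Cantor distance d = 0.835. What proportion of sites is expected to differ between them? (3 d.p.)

0.504

p = (3/4)(1 − e^(−4d/3)) = 0.75 × (1 − e^(-1.113333)) = 0.75 × (1 − 0.328462) = 0.503654.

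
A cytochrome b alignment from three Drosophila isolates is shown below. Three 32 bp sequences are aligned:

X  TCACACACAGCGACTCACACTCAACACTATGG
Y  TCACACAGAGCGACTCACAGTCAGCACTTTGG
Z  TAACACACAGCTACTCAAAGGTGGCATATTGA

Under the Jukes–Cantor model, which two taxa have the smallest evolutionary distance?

X and Y

X–Y: 4/32 differ, p = 0.125, d = 0.137.
X–Z: 12/32 differ, p = 0.375, d = 0.520.
Y–Z: 10/32 differ, p = 0.313, d = 0.404.
The smallest distance is between X and Y.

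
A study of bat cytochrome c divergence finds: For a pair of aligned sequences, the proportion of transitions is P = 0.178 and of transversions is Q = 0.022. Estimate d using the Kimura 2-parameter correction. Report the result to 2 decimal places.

0.25

Under the Kimura two-parameter model, d = −½ ln(1 − 2P − Q) − ¼ ln(1 − 2Q).
1 − 2P − Q = 0.622, giving −½ ln(0.622) = 0.237408.
1 − 2Q = 0.956, giving −¼ ln(0.956) = 0.011249.
d = 0.237408 + 0.011249 = 0.248657.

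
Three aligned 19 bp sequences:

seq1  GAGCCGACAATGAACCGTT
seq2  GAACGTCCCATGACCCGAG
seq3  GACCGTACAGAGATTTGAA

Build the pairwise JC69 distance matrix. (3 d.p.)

seq1–seq2: 8/19 sites differ → p ≈ 0.421053, d = −0.75 ln(1 − 0.561404) = 0.618132 ≈ 0.618.
seq1–seq3: 10/19 sites differ → p ≈ 0.526316, d = −0.75 ln(1 − 0.701755) = 0.907380 ≈ 0.907.
seq2–seq3: 9/19 sites differ → p ≈ 0.473684, d = −0.75 ln(1 − 0.631579) = 0.748897 ≈ 0.749.

d(seq1,seq2) = 0.618, d(seq1,seq3) = 0.907, d(seq2,seq3) = 0.749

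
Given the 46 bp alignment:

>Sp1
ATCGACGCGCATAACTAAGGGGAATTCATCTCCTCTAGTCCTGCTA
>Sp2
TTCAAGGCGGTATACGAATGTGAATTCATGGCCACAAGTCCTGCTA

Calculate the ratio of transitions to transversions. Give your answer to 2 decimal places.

Transitions are A↔G and C↔T; transversions are all other mismatches.
Transitions: 1. Transversions: 13.
R = 1/13 = 0.076923… ≈ 0.08 (to 2 d.p.).

0.08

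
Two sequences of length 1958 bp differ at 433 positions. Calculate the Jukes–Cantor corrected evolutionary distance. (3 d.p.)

0.262

p = 433/1958 ≈ 0.221144.
d = −(3/4) ln(1 − 4p/3) = −0.75 ln(1 − 0.294859) = −0.75 ln(0.705141)
  = −0.75 × (-0.349357) = 0.262018 substitutions/site.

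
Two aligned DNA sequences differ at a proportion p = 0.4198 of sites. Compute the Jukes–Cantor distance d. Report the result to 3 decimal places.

d = −(3/4) ln(1 − 4p/3) = −0.75 ln(1 − 0.559733) = −0.75 ln(0.440267)
  = −0.75 × (-0.820374) = 0.615281 substitutions/site.

0.615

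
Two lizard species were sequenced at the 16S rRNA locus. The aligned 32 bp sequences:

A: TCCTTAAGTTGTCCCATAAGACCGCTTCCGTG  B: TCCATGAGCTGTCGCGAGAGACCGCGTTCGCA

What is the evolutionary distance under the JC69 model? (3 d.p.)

The sequences differ at 11 of 32 sites, so p = 11/32 = 0.34375.
d = −(3/4) ln(1 − 4p/3) = −0.75 ln(1 − 0.458333) = −0.75 ln(0.541667)
  = −0.75 × (-0.613104) = 0.459828 substitutions/site.

0.460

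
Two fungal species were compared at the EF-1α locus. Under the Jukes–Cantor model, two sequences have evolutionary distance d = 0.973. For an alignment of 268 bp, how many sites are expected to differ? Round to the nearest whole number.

146

Invert JC69: p = (3/4)(1 − e^(−4d/3)) = 0.75 × (1 − e^(-1.297333)) = 0.75 × (1 − 0.273260) = 0.545055.
Expected differing sites = pL ≈ 0.545055 × 268 = 146.07474 ≈ 146.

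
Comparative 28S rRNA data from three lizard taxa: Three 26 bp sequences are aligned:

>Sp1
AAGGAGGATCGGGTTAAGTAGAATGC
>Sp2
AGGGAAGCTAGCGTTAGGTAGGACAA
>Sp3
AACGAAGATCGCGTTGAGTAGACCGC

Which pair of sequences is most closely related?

Sp1–Sp2: 10/26 differ, p = 0.385, d = 0.539.
Sp1–Sp3: 6/26 differ, p = 0.231, d = 0.276.
Sp2–Sp3: 10/26 differ, p = 0.385, d = 0.539.
The smallest distance is between Sp1 and Sp3.

Sp1 and Sp3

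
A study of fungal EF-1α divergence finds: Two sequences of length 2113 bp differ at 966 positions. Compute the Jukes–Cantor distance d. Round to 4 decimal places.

p = 966/2113 ≈ 0.45717.
d = −(3/4) ln(1 − 4p/3) = −0.75 ln(1 − 0.60956) = −0.75 ln(0.39044)
  = −0.75 × (-0.940481) = 0.705361 substitutions/site.

0.7054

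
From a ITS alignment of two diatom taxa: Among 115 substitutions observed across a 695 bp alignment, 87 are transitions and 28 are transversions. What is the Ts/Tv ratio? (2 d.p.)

R = 87/28 = 3.107142… ≈ 3.11 (to 2 d.p.).

3.11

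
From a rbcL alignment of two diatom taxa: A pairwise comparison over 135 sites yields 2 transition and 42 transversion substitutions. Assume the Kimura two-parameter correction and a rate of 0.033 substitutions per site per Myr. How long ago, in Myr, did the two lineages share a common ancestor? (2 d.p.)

6.84

P = 2/135 ≈ 0.014815 and Q = 42/135 ≈ 0.311111.
Under the Kimura two-parameter model, d = −½ ln(1 − 2P − Q) − ¼ ln(1 − 2Q).
1 − 2P − Q = 0.659259, giving −½ ln(0.659259) = 0.208319.
1 − 2Q = 0.377778, giving −¼ ln(0.377778) = 0.243362.
d = 0.208319 + 0.243362 = 0.451681.
Under a molecular clock d = 2μt, so t = d/(2μ) = 0.451681 / (2 × 0.033) = 6.84 Myr.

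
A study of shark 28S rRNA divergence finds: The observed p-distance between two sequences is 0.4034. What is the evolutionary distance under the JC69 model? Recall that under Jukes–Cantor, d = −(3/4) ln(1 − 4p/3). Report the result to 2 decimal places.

0.58

d = −(3/4) ln(1 − 4p/3) = −0.75 ln(1 − 0.537867) = −0.75 ln(0.462133)
  = −0.75 × (-0.771903) = 0.578927 substitutions/site.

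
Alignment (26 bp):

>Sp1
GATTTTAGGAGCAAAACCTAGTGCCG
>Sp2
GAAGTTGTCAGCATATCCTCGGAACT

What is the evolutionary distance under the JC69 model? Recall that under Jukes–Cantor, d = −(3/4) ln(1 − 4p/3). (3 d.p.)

The sequences differ at 12 of 26 sites, so p = 12/26 ≈ 0.461538.
d = −(3/4) ln(1 − 4p/3) = −0.75 ln(1 − 0.615384) = −0.75 ln(0.384616)
  = −0.75 × (-0.955510) = 0.716633 substitutions/site.

0.717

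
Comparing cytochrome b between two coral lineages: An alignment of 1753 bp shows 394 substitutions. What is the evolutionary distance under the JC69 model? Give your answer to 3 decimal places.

0.267

p = 394/1753 ≈ 0.224758.
d = −(3/4) ln(1 − 4p/3) = −0.75 ln(1 − 0.299677) = −0.75 ln(0.700323)
  = −0.75 × (-0.356214) = 0.267161 substitutions/site.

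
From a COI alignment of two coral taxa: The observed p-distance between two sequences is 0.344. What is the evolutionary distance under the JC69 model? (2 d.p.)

d = −(3/4) ln(1 − 4p/3) = −0.75 ln(1 − 0.458667) = −0.75 ln(0.541333)
  = −0.75 × (-0.613721) = 0.460291 substitutions/site.

0.46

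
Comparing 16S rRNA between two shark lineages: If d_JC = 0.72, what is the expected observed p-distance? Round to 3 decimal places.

0.463

p = (3/4)(1 − e^(−4d/3)) = 0.75 × (1 − e^(-0.96)) = 0.75 × (1 − 0.382893) = 0.462830.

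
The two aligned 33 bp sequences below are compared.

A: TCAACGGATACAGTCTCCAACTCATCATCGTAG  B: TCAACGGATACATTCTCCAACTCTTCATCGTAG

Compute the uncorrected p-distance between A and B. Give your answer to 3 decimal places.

The sequences differ at 2 of 33 positions (sites 13, 24).
p = 2/33 = 0.060606… ≈ 0.061 (to 3 d.p.).

0.061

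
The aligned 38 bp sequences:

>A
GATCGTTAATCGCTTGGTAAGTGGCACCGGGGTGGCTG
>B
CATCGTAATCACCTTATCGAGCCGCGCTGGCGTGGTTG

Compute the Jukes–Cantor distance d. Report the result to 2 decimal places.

The sequences differ at 16 of 38 sites, so p = 16/38 ≈ 0.421053.
d = −(3/4) ln(1 − 4p/3) = −0.75 ln(1 − 0.561404) = −0.75 ln(0.438596)
  = −0.75 × (-0.824177) = 0.618133 substitutions/site.

0.62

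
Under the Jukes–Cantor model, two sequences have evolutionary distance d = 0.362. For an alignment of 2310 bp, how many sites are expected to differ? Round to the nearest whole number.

663

Invert JC69: p = (3/4)(1 − e^(−4d/3)) = 0.75 × (1 − e^(-0.482667)) = 0.75 × (1 − 0.617135) = 0.287149.
Expected differing sites = pL ≈ 0.287149 × 2310 = 663.31419 ≈ 663.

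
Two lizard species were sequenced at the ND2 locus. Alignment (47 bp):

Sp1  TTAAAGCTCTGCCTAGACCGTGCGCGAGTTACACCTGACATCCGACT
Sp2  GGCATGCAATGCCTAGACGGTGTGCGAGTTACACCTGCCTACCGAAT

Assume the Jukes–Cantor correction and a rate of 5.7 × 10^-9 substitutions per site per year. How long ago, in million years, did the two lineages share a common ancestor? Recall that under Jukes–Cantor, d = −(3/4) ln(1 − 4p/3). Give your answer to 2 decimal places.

27.38

The sequences differ at 12 of 47 sites, so p = 12/47 ≈ 0.255319.
d = −(3/4) ln(1 − 4p/3) = −0.75 ln(1 − 0.340425) = −0.75 ln(0.659575)
  = −0.75 × (-0.416160) = 0.312120 substitutions/site.
Under a molecular clock d = 2μt, so t = d/(2μ) = 0.312120 / (2 × 5.7 × 10^-9) = 27.38 million years.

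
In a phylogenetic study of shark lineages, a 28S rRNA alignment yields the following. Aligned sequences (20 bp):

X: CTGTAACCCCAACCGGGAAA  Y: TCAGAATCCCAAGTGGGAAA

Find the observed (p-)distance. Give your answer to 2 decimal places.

The sequences differ at 7 of 20 positions (sites 1, 2, 3, 4, 7, 13, 14).
p = 7/20 = 0.35.

0.35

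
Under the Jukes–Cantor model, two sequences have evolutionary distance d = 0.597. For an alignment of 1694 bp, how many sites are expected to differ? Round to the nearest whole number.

Invert JC69: p = (3/4)(1 − e^(−4d/3)) = 0.75 × (1 − e^(-0.796)) = 0.75 × (1 − 0.451130) = 0.411653.
Expected differing sites = pL ≈ 0.411653 × 1694 = 697.340182 ≈ 697.

697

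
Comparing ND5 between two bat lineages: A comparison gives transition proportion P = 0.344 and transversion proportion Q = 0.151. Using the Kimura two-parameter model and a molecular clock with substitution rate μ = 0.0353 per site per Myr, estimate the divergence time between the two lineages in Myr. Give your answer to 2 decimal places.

14.21

Under the Kimura two-parameter model, d = −½ ln(1 − 2P − Q) − ¼ ln(1 − 2Q).
1 − 2P − Q = 0.161, giving −½ ln(0.161) = 0.913175.
1 − 2Q = 0.698, giving −¼ ln(0.698) = 0.089884.
d = 0.913175 + 0.089884 = 1.003059.
Under a molecular clock d = 2μt, so t = d/(2μ) = 1.003059 / (2 × 0.0353) = 14.21 Myr.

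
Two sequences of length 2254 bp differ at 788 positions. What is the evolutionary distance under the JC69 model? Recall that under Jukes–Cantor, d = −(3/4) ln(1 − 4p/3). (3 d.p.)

0.471

p = 788/2254 ≈ 0.349601.
d = −(3/4) ln(1 − 4p/3) = −0.75 ln(1 − 0.466135) = −0.75 ln(0.533865)
  = −0.75 × (-0.627612) = 0.470709 substitutions/site.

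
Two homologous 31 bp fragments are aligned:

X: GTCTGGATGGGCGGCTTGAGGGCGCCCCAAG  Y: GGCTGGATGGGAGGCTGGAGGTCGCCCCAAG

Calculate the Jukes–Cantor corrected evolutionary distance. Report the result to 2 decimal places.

0.14

The sequences differ at 4 of 31 sites (2, 12, 17, 22), so p = 4/31 ≈ 0.129032.
d = −(3/4) ln(1 − 4p/3) = −0.75 ln(1 − 0.172043) = −0.75 ln(0.827957)
  = −0.75 × (-0.188794) = 0.141596 substitutions/site.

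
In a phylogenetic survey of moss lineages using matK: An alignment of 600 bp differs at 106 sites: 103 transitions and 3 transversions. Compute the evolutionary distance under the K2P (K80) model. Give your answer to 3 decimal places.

P = 103/600 ≈ 0.171667 and Q = 3/600 = 0.005.
Under the Kimura two-parameter model, d = −½ ln(1 − 2P − Q) − ¼ ln(1 − 2Q).
1 − 2P − Q = 0.651666, giving −½ ln(0.651666) = 0.214112.
1 − 2Q = 0.99, giving −¼ ln(0.99) = 0.002513.
d = 0.214112 + 0.002513 = 0.216625.

0.217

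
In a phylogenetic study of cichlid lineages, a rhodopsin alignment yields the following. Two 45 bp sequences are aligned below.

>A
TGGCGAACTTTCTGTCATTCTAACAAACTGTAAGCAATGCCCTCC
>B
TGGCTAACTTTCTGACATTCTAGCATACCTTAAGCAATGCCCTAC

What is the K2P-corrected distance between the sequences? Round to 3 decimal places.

Of 45 sites, 2 differences are transitions and 5 are transversions, so P = 2/45 ≈ 0.044444 and Q = 5/45 ≈ 0.111111.
Under the Kimura two-parameter model, d = −½ ln(1 − 2P − Q) − ¼ ln(1 − 2Q).
1 − 2P − Q = 0.800001, giving −½ ln(0.800001) = 0.111571.
1 − 2Q = 0.777778, giving −¼ ln(0.777778) = 0.062829.
d = 0.111571 + 0.062829 = 0.174400.

0.174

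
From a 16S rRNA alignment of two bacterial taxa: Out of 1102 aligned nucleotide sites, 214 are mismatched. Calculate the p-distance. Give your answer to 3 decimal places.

0.194

p = 214/1102 = 0.194192… ≈ 0.194 (to 3 d.p.).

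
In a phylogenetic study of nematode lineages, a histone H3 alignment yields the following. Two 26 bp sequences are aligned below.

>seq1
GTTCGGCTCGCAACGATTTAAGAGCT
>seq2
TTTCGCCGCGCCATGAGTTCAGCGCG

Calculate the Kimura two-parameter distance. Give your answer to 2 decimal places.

Of 26 sites, 1 differences are transitions and 8 are transversions, so P = 1/26 ≈ 0.038462 and Q = 8/26 ≈ 0.307692.
Under the Kimura two-parameter model, d = −½ ln(1 − 2P − Q) − ¼ ln(1 − 2Q).
1 − 2P − Q = 0.615384, giving −½ ln(0.615384) = 0.242754.
1 − 2Q = 0.384616, giving −¼ ln(0.384616) = 0.238877.
d = 0.242754 + 0.238877 = 0.481631.

0.48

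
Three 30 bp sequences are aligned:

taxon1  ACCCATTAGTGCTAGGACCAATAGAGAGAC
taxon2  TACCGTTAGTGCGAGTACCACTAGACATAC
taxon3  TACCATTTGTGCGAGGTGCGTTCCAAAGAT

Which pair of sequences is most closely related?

taxon1–taxon2: 8/30 differ, p = 0.267, d = 0.330.
taxon1–taxon3: 12/30 differ, p = 0.400, d = 0.572.
taxon2–taxon3: 12/30 differ, p = 0.400, d = 0.572.
The smallest distance is between taxon1 and taxon2.

taxon1 and taxon2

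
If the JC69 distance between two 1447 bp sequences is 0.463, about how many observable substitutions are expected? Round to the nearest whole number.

500

Invert JC69: p = (3/4)(1 − e^(−4d/3)) = 0.75 × (1 − e^(-0.617333)) = 0.75 × (1 − 0.539381) = 0.345464.
Expected differing sites = pL ≈ 0.345464 × 1447 = 499.886408 ≈ 500.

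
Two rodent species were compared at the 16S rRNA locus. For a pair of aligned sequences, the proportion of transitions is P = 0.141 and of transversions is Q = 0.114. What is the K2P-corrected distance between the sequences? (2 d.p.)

Under the Kimura two-parameter model, d = −½ ln(1 − 2P − Q) − ¼ ln(1 − 2Q).
1 − 2P − Q = 0.604, giving −½ ln(0.604) = 0.252091.
1 − 2Q = 0.772, giving −¼ ln(0.772) = 0.064693.
d = 0.252091 + 0.064693 = 0.316784.

0.32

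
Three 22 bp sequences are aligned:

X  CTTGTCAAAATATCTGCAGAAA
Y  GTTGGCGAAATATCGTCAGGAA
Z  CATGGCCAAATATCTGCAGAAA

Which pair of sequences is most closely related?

X–Y: 6/22 differ, p = 0.273, d = 0.339.
X–Z: 3/22 differ, p = 0.136, d = 0.151.
Y–Z: 6/22 differ, p = 0.273, d = 0.339.
The smallest distance is between X and Z.

X and Z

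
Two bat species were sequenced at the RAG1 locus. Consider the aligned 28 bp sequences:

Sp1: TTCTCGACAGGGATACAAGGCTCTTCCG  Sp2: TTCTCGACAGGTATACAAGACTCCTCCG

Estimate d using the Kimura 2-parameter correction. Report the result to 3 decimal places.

Of 28 sites, 2 differences are transitions and 1 are transversions, so P = 2/28 ≈ 0.071429 and Q = 1/28 ≈ 0.035714.
Under the Kimura two-parameter model, d = −½ ln(1 − 2P − Q) − ¼ ln(1 − 2Q).
1 − 2P − Q = 0.821428, giving −½ ln(0.821428) = 0.098355.
1 − 2Q = 0.928572, giving −¼ ln(0.928572) = 0.018527.
d = 0.098355 + 0.018527 = 0.116882.

0.117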